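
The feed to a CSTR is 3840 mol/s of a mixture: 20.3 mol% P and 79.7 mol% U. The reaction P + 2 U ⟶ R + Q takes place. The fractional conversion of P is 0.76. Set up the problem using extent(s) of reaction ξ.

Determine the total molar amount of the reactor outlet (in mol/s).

3250 mol/s

P reacted = 0.76 × 779.5 = 592.4 mol/s; ν_P = −1, so ξ = 592.4/1 = 592.4 mol/s.
Outlet amounts (n = n₀ + ν ξ):
  P: 779.5 − 1(592.4) = 187.1
  U: 3060 − 2(592.4) = 1876
  R: 0 + 1(592.4) = 592.4
  Q: 0 + 1(592.4) = 592.4
Total out = 187.1 + 1876 + 592.4 + 592.4 = 3248 mol/s.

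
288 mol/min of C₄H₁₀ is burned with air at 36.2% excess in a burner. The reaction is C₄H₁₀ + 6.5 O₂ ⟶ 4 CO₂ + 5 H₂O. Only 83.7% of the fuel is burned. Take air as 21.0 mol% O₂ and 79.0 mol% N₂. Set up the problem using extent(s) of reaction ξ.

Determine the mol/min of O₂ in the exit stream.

Stoichiometric O₂ = 6.5 × 288 = 1872 mol/min; O₂ fed = 1872 × 1.362 = 2550 mol/min.
N₂ fed = 2550 × 79/21 = 9592 mol/min.
Fuel reacted = 0.837 × 288 → ξ = 241.1 mol/min.
Outlet (n = n₀ + ν ξ):
  C₄H₁₀: 288 − 1(241.1) = 46.94
  O₂: 2550 − 6.5(241.1) = 982.8
  N₂: 9592 (inert)
  CO₂: 0 + 4(241.1) = 964.2
  H₂O: 0 + 5(241.1) = 1205

983 mol/min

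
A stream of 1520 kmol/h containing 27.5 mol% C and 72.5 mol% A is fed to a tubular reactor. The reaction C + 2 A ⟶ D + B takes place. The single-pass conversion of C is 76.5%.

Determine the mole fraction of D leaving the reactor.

0.266

C reacted = 0.765 × 418 = 319.8 kmol/h; ν_C = −1, so ξ = 319.8/1 = 319.8 kmol/h.
Outlet amounts (n = n₀ + ν ξ):
  C: 418 − 1(319.8) = 98.23
  A: 1102 − 2(319.8) = 462.5
  D: 0 + 1(319.8) = 319.8
  B: 0 + 1(319.8) = 319.8
Total out = 1200 kmol/h; y_D = 319.8 / 1200 = 0.2664.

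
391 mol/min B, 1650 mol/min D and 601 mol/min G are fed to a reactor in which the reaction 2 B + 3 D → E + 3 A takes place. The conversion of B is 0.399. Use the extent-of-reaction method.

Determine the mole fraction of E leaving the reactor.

B reacted = 0.399 × 391 = 156 mol/min; ν_B = −2, so ξ = 156/2 = 78 mol/min.
Outlet amounts (n = n₀ + ν ξ):
  B: 391 − 2(78) = 235
  D: 1650 − 3(78) = 1416
  E: 0 + 1(78) = 78
  A: 0 + 3(78) = 234
  G: 601 (inert)
Total out = 2564 mol/min; y_E = 78 / 2564 = 0.03042.

0.0304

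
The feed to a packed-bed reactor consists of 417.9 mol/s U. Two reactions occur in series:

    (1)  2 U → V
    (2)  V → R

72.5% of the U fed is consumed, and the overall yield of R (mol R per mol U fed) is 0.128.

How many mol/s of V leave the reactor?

Conversion of U: U consumed = 2ξ₁ = 0.725 × 417.9 → ξ₁ = 151.5 mol/s.
Yield of R: 1ξ₂ / 417.9 = 0.128 → ξ₂ = 53.49 mol/s.
Outlet amounts (n = n₀ + Σ ν·ξ):
  U: 417.9 − 2(151.5) = 114.9
  V: 0 + 1(151.5) − 1(53.49) = 98
  R: 0 + 1(53.49) = 53.49

98 mol/s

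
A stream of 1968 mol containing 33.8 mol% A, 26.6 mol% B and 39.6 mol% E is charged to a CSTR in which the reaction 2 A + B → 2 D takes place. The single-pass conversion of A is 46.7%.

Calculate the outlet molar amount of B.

368 mol

A reacted = 0.467 × 665.2 = 310.6 mol; ν_A = −2, so ξ = 310.6/2 = 155.3 mol.
Outlet amounts (n = n₀ + ν ξ):
  A: 665.2 − 2(155.3) = 354.5
  B: 523.5 − 1(155.3) = 368.2
  D: 0 + 2(155.3) = 310.6
  E: 779.3 (inert)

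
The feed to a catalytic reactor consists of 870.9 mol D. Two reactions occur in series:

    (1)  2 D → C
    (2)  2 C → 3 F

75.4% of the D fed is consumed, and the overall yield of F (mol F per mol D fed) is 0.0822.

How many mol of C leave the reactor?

Conversion of D: D consumed = 2ξ₁ = 0.754 × 870.9 → ξ₁ = 328.3 mol.
Yield of F: 3ξ₂ / 870.9 = 0.0822 → ξ₂ = 23.86 mol.
Outlet amounts (n = n₀ + Σ ν·ξ):
  D: 870.9 − 2(328.3) = 214.2
  C: 0 + 1(328.3) − 2(23.86) = 280.6
  F: 0 + 3(23.86) = 71.59

281 mol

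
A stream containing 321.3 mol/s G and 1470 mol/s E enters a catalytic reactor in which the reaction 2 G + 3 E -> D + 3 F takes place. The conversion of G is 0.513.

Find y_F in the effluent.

0.145

G reacted = 0.513 × 321.3 = 164.8 mol/s; ν_G = −2, so ξ = 164.8/2 = 82.41 mol/s.
Outlet amounts (n = n₀ + ν ξ):
  G: 321.3 − 2(82.41) = 156.5
  E: 1470 − 3(82.41) = 1223
  D: 0 + 1(82.41) = 82.41
  F: 0 + 3(82.41) = 247.2
Total out = 1709 mol/s; y_F = 247.2 / 1709 = 0.1447.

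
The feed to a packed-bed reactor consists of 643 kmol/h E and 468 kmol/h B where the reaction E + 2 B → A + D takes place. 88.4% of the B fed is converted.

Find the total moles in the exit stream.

904 kmol/h

B reacted = 0.884 × 468 = 413.7 kmol/h; ν_B = −2, so ξ = 413.7/2 = 206.9 kmol/h.
Outlet amounts (n = n₀ + ν ξ):
  E: 643 − 1(206.9) = 436.1
  B: 468 − 2(206.9) = 54.29
  A: 0 + 1(206.9) = 206.9
  D: 0 + 1(206.9) = 206.9
Total out = 436.1 + 54.29 + 206.9 + 206.9 = 904.1 kmol/h.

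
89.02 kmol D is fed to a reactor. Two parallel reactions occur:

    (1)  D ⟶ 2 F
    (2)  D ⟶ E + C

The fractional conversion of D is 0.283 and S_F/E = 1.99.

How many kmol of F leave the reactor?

25.1 kmol

Conversion of D: D consumed = 0.283 × 89.02 = 25.19 kmol = 1ξ₁ + 1ξ₂.
Selectivity: 2ξ₁ / (1ξ₂) = 1.99 → ξ₁ = 0.995 ξ₂.
Substitute: (1·0.995 + 1) ξ₂ = 25.19 → ξ₂ = 12.63 kmol, ξ₁ = 12.56 kmol.
Outlet amounts (n = n₀ + Σ ν·ξ):
  D: 89.02 − 1(12.56) − 1(12.63) = 63.83
  F: 0 + 2(12.56) = 25.13
  E: 0 + 1(12.63) = 12.63
  C: 0 + 1(12.63) = 12.63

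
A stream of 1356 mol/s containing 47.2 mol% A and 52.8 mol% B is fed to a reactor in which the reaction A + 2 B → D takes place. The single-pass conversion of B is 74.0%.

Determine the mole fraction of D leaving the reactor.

B reacted = 0.74 × 716 = 529.8 mol/s; ν_B = −2, so ξ = 529.8/2 = 264.9 mol/s.
Outlet amounts (n = n₀ + ν ξ):
  A: 640 − 1(264.9) = 375.1
  B: 716 − 2(264.9) = 186.2
  D: 0 + 1(264.9) = 264.9
Total out = 826.2 mol/s; y_D = 264.9 / 826.2 = 0.3206.

0.321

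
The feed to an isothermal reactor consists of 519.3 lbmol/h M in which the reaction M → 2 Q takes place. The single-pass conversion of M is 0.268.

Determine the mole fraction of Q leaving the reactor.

0.423

M reacted = 0.268 × 519.3 = 139.2 lbmol/h; ν_M = −1, so ξ = 139.2/1 = 139.2 lbmol/h.
Outlet amounts (n = n₀ + ν ξ):
  M: 519.3 − 1(139.2) = 380.1
  Q: 0 + 2(139.2) = 278.3
Total out = 658.5 lbmol/h; y_Q = 278.3 / 658.5 = 0.4227.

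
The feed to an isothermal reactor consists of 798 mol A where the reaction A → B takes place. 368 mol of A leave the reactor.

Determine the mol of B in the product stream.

For A: n = n₀ − 1ξ → 368 = 798 − 1ξ, giving ξ = 430 mol.
Outlet amounts (n = n₀ + ν ξ):
  A: 798 − 1(430) = 368
  B: 0 + 1(430) = 430

430 mol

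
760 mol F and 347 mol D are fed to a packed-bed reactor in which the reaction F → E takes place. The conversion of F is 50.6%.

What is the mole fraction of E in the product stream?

F reacted = 0.506 × 760 = 384.6 mol; ν_F = −1, so ξ = 384.6/1 = 384.6 mol.
Outlet amounts (n = n₀ + ν ξ):
  F: 760 − 1(384.6) = 375.4
  E: 0 + 1(384.6) = 384.6
  D: 347 (inert)
Total out = 1107 mol; y_E = 384.6 / 1107 = 0.3474.

0.347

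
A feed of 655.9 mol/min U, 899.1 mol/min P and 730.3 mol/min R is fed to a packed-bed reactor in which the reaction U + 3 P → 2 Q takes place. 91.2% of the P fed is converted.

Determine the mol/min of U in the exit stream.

383 mol/min

P reacted = 0.912 × 899.1 = 820 mol/min; ν_P = −3, so ξ = 820/3 = 273.3 mol/min.
Outlet amounts (n = n₀ + ν ξ):
  U: 655.9 − 1(273.3) = 382.6
  P: 899.1 − 3(273.3) = 79.12
  Q: 0 + 2(273.3) = 546.7
  R: 730.3 (inert)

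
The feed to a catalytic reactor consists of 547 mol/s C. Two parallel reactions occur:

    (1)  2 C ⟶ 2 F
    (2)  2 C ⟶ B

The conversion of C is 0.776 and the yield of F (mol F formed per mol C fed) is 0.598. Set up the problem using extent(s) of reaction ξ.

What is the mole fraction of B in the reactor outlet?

Yield of F: 2ξ₁ / 547 = 0.598 → ξ₁ = 163.6 mol/s.
Conversion of C: 2ξ₁ + 2ξ₂ = 0.776 × 547 = 424.5 → ξ₂ = 48.68 mol/s.
Outlet amounts (n = n₀ + Σ ν·ξ):
  C: 547 − 2(163.6) − 2(48.68) = 122.5
  F: 0 + 2(163.6) = 327.1
  B: 0 + 1(48.68) = 48.68
Total out = 498.3 mol/s; y_B = 48.68 / 498.3 = 0.09769.

0.0977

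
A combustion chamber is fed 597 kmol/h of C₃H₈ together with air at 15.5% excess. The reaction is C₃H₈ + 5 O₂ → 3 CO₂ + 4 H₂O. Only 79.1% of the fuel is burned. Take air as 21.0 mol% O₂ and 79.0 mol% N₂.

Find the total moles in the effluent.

Stoichiometric O₂ = 5 × 597 = 2985 kmol/h; O₂ fed = 2985 × 1.155 = 3448 kmol/h.
N₂ fed = 3448 × 79/21 = 12970 kmol/h.
Fuel reacted = 0.791 × 597 → ξ = 472.2 kmol/h.
Outlet (n = n₀ + ν ξ):
  C₃H₈: 597 − 1(472.2) = 124.8
  O₂: 3448 − 5(472.2) = 1087
  N₂: 12970 (inert)
  CO₂: 0 + 3(472.2) = 1417
  H₂O: 0 + 4(472.2) = 1889
Total out = 124.8 + 1087 + 12970 + 1417 + 1889 = 17490 kmol/h.

17500 kmol/h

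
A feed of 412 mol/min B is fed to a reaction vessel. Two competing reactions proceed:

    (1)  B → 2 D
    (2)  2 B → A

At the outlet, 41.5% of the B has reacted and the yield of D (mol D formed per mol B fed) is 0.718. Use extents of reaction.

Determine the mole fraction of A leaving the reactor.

0.021

Yield of D: 2ξ₁ / 412 = 0.718 → ξ₁ = 147.9 mol/min.
Conversion of B: 1ξ₁ + 2ξ₂ = 0.415 × 412 = 171 → ξ₂ = 11.54 mol/min.
Outlet amounts (n = n₀ + Σ ν·ξ):
  B: 412 − 1(147.9) − 2(11.54) = 241
  D: 0 + 2(147.9) = 295.8
  A: 0 + 1(11.54) = 11.54
Total out = 548.4 mol/min; y_A = 11.54 / 548.4 = 0.02104.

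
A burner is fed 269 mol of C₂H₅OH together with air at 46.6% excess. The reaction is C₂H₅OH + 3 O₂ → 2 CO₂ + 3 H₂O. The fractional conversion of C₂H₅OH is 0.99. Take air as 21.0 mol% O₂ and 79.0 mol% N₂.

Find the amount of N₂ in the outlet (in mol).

Stoichiometric O₂ = 3 × 269 = 807 mol; O₂ fed = 807 × 1.466 = 1183 mol.
N₂ fed = 1183 × 79/21 = 4451 mol.
Fuel reacted = 0.99 × 269 → ξ = 266.3 mol.
Outlet (n = n₀ + ν ξ):
  C₂H₅OH: 269 − 1(266.3) = 2.69
  O₂: 1183 − 3(266.3) = 384.1
  N₂: 4451 (inert)
  CO₂: 0 + 2(266.3) = 532.6
  H₂O: 0 + 3(266.3) = 798.9

4450 mol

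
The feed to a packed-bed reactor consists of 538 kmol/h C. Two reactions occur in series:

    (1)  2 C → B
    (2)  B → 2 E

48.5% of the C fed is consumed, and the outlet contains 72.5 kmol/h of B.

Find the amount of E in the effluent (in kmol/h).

Conversion of C: C consumed = 2ξ₁ = 0.485 × 538 → ξ₁ = 130.5 kmol/h.
B balance: n_B = 0 + 1ξ₁ − 1ξ₂ = 72.5 → ξ₂ = (1·130.5 − 72.5)/1 = 57.97 kmol/h.
Outlet amounts (n = n₀ + Σ ν·ξ):
  C: 538 − 2(130.5) = 277.1
  B: 0 + 1(130.5) − 1(57.97) = 72.5
  E: 0 + 2(57.97) = 115.9

116 kmol/h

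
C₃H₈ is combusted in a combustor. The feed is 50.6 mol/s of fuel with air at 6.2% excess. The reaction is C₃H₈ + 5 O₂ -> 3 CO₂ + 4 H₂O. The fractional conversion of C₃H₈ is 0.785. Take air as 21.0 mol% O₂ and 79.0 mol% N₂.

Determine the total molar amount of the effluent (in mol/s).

Stoichiometric O₂ = 5 × 50.6 = 253 mol/s; O₂ fed = 253 × 1.062 = 268.7 mol/s.
N₂ fed = 268.7 × 79/21 = 1011 mol/s.
Fuel reacted = 0.785 × 50.6 → ξ = 39.72 mol/s.
Outlet (n = n₀ + ν ξ):
  C₃H₈: 50.6 − 1(39.72) = 10.88
  O₂: 268.7 − 5(39.72) = 70.08
  N₂: 1011 (inert)
  CO₂: 0 + 3(39.72) = 119.2
  H₂O: 0 + 4(39.72) = 158.9
Total out = 10.88 + 70.08 + 1011 + 119.2 + 158.9 = 1370 mol/s.

1370 mol/s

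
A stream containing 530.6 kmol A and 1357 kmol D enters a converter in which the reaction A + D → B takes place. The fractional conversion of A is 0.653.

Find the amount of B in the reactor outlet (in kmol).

A reacted = 0.653 × 530.6 = 346.5 kmol; ν_A = −1, so ξ = 346.5/1 = 346.5 kmol.
Outlet amounts (n = n₀ + ν ξ):
  A: 530.6 − 1(346.5) = 184.1
  D: 1357 − 1(346.5) = 1011
  B: 0 + 1(346.5) = 346.5

346 kmol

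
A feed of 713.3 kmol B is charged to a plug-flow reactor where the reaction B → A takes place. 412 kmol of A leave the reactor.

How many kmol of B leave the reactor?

301 kmol

For A: n = n₀ + 1ξ → 412 = 0 + 1ξ, giving ξ = 412 kmol.
Outlet amounts (n = n₀ + ν ξ):
  B: 713.3 − 1(412) = 301.3
  A: 0 + 1(412) = 412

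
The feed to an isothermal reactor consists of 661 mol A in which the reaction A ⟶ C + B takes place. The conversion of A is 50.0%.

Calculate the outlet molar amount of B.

A reacted = 0.5 × 661 = 330.5 mol; ν_A = −1, so ξ = 330.5/1 = 330.5 mol.
Outlet amounts (n = n₀ + ν ξ):
  A: 661 − 1(330.5) = 330.5
  C: 0 + 1(330.5) = 330.5
  B: 0 + 1(330.5) = 330.5

330 mol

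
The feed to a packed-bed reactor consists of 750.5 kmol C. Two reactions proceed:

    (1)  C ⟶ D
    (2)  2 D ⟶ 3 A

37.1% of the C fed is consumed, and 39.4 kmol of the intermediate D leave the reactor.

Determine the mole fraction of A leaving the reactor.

Conversion of C: C consumed = 1ξ₁ = 0.371 × 750.5 → ξ₁ = 278.4 kmol.
D balance: n_D = 0 + 1ξ₁ − 2ξ₂ = 39.4 → ξ₂ = (1·278.4 − 39.4)/2 = 119.5 kmol.
Outlet amounts (n = n₀ + Σ ν·ξ):
  C: 750.5 − 1(278.4) = 472.1
  D: 0 + 1(278.4) − 2(119.5) = 39.4
  A: 0 + 3(119.5) = 358.6
Total out = 870 kmol; y_A = 358.6 / 870 = 0.4121.

0.412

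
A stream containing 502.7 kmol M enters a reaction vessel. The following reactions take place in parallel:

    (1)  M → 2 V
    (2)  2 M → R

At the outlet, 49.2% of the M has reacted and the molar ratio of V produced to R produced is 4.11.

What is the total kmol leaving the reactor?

Conversion of M: M consumed = 0.492 × 502.7 = 247.3 kmol = 1ξ₁ + 2ξ₂.
Selectivity: 2ξ₁ / (1ξ₂) = 4.11 → ξ₁ = 2.055 ξ₂.
Substitute: (1·2.055 + 2) ξ₂ = 247.3 → ξ₂ = 60.99 kmol, ξ₁ = 125.3 kmol.
Outlet amounts (n = n₀ + Σ ν·ξ):
  M: 502.7 − 1(125.3) − 2(60.99) = 255.4
  V: 0 + 2(125.3) = 250.7
  R: 0 + 1(60.99) = 60.99
Total out = 255.4 + 250.7 + 60.99 = 567 kmol.

567 kmol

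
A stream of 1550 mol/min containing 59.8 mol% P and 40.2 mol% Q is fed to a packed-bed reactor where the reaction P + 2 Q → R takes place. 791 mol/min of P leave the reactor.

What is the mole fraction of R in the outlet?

0.106

For P: n = n₀ − 1ξ → 791 = 926.9 − 1ξ, giving ξ = 135.9 mol/min.
Outlet amounts (n = n₀ + ν ξ):
  P: 926.9 − 1(135.9) = 791
  Q: 623.1 − 2(135.9) = 351.3
  R: 0 + 1(135.9) = 135.9
Total out = 1278 mol/min; y_R = 135.9 / 1278 = 0.1063.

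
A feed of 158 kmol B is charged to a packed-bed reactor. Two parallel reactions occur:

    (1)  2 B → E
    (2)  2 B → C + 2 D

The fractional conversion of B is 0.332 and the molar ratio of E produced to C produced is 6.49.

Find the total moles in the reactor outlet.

Conversion of B: B consumed = 0.332 × 158 = 52.46 kmol = 2ξ₁ + 2ξ₂.
Selectivity: 1ξ₁ / (1ξ₂) = 6.49 → ξ₁ = 6.49 ξ₂.
Substitute: (2·6.49 + 2) ξ₂ = 52.46 → ξ₂ = 3.502 kmol, ξ₁ = 22.73 kmol.
Outlet amounts (n = n₀ + Σ ν·ξ):
  B: 158 − 2(22.73) − 2(3.502) = 105.5
  E: 0 + 1(22.73) = 22.73
  C: 0 + 1(3.502) = 3.502
  D: 0 + 2(3.502) = 7.003
Total out = 105.5 + 22.73 + 3.502 + 7.003 = 138.8 kmol.

139 kmol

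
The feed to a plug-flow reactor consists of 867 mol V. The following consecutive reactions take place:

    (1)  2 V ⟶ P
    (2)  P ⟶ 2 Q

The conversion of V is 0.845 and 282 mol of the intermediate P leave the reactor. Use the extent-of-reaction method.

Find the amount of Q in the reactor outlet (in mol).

Conversion of V: V consumed = 2ξ₁ = 0.845 × 867 → ξ₁ = 366.3 mol.
P balance: n_P = 0 + 1ξ₁ − 1ξ₂ = 282 → ξ₂ = (1·366.3 − 282)/1 = 84.31 mol.
Outlet amounts (n = n₀ + Σ ν·ξ):
  V: 867 − 2(366.3) = 134.4
  P: 0 + 1(366.3) − 1(84.31) = 282
  Q: 0 + 2(84.31) = 168.6

169 mol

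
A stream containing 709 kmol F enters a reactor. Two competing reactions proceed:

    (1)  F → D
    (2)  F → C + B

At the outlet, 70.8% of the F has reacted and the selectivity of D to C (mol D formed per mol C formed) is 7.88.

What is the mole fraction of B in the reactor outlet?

0.0738

Conversion of F: F consumed = 0.708 × 709 = 502 kmol = 1ξ₁ + 1ξ₂.
Selectivity: 1ξ₁ / (1ξ₂) = 7.88 → ξ₁ = 7.88 ξ₂.
Substitute: (1·7.88 + 1) ξ₂ = 502 → ξ₂ = 56.53 kmol, ξ₁ = 445.4 kmol.
Outlet amounts (n = n₀ + Σ ν·ξ):
  F: 709 − 1(445.4) − 1(56.53) = 207
  D: 0 + 1(445.4) = 445.4
  C: 0 + 1(56.53) = 56.53
  B: 0 + 1(56.53) = 56.53
Total out = 765.5 kmol; y_B = 56.53 / 765.5 = 0.07384.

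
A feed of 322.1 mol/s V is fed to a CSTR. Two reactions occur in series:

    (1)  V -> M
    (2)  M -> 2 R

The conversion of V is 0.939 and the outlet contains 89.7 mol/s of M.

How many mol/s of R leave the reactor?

Conversion of V: V consumed = 1ξ₁ = 0.939 × 322.1 → ξ₁ = 302.5 mol/s.
M balance: n_M = 0 + 1ξ₁ − 1ξ₂ = 89.7 → ξ₂ = (1·302.5 − 89.7)/1 = 212.8 mol/s.
Outlet amounts (n = n₀ + Σ ν·ξ):
  V: 322.1 − 1(302.5) = 19.65
  M: 0 + 1(302.5) − 1(212.8) = 89.7
  R: 0 + 2(212.8) = 425.5

426 mol/s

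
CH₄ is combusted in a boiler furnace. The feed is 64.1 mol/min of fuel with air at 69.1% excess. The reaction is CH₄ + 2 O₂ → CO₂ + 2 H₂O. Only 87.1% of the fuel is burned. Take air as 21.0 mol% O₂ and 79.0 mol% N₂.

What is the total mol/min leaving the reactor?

Stoichiometric O₂ = 2 × 64.1 = 128.2 mol/min; O₂ fed = 128.2 × 1.691 = 216.8 mol/min.
N₂ fed = 216.8 × 79/21 = 815.5 mol/min.
Fuel reacted = 0.871 × 64.1 → ξ = 55.83 mol/min.
Outlet (n = n₀ + ν ξ):
  CH₄: 64.1 − 1(55.83) = 8.269
  O₂: 216.8 − 2(55.83) = 105.1
  N₂: 815.5 (inert)
  CO₂: 0 + 1(55.83) = 55.83
  H₂O: 0 + 2(55.83) = 111.7
Total out = 8.269 + 105.1 + 815.5 + 55.83 + 111.7 = 1096 mol/min.

1100 mol/min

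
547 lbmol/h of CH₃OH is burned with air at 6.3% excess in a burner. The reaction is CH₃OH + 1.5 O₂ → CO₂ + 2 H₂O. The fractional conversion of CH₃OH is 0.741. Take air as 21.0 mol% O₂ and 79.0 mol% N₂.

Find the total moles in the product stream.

4900 lbmol/h

Stoichiometric O₂ = 1.5 × 547 = 820.5 lbmol/h; O₂ fed = 820.5 × 1.063 = 872.2 lbmol/h.
N₂ fed = 872.2 × 79/21 = 3281 lbmol/h.
Fuel reacted = 0.741 × 547 → ξ = 405.3 lbmol/h.
Outlet (n = n₀ + ν ξ):
  CH₃OH: 547 − 1(405.3) = 141.7
  O₂: 872.2 − 1.5(405.3) = 264.2
  N₂: 3281 (inert)
  CO₂: 0 + 1(405.3) = 405.3
  H₂O: 0 + 2(405.3) = 810.7
Total out = 141.7 + 264.2 + 3281 + 405.3 + 810.7 = 4903 lbmol/h.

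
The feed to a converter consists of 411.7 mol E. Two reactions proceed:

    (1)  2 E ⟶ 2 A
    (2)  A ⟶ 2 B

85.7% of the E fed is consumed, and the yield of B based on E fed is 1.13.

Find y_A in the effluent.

Conversion of E: E consumed = 2ξ₁ = 0.857 × 411.7 → ξ₁ = 176.4 mol.
Yield of B: 2ξ₂ / 411.7 = 1.13 → ξ₂ = 232.6 mol.
Outlet amounts (n = n₀ + Σ ν·ξ):
  E: 411.7 − 2(176.4) = 58.87
  A: 0 + 2(176.4) − 1(232.6) = 120.2
  B: 0 + 2(232.6) = 465.2
Total out = 644.3 mol; y_A = 120.2 / 644.3 = 0.1866.

0.187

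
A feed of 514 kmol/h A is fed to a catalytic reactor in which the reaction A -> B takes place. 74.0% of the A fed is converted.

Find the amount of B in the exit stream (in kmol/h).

380 kmol/h

A reacted = 0.74 × 514 = 380.4 kmol/h; ν_A = −1, so ξ = 380.4/1 = 380.4 kmol/h.
Outlet amounts (n = n₀ + ν ξ):
  A: 514 − 1(380.4) = 133.6
  B: 0 + 1(380.4) = 380.4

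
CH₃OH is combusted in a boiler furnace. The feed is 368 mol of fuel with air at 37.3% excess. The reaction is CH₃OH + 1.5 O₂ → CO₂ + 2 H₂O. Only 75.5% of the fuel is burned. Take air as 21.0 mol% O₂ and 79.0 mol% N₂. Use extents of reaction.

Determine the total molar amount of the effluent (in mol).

4120 mol

Stoichiometric O₂ = 1.5 × 368 = 552 mol; O₂ fed = 552 × 1.373 = 757.9 mol.
N₂ fed = 757.9 × 79/21 = 2851 mol.
Fuel reacted = 0.755 × 368 → ξ = 277.8 mol.
Outlet (n = n₀ + ν ξ):
  CH₃OH: 368 − 1(277.8) = 90.16
  O₂: 757.9 − 1.5(277.8) = 341.1
  N₂: 2851 (inert)
  CO₂: 0 + 1(277.8) = 277.8
  H₂O: 0 + 2(277.8) = 555.7
Total out = 90.16 + 341.1 + 2851 + 277.8 + 555.7 = 4116 mol.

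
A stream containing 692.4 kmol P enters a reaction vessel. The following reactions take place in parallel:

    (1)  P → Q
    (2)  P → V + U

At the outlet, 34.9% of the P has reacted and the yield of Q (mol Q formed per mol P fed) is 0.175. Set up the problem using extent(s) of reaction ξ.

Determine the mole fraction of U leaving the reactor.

0.148

Yield of Q: 1ξ₁ / 692.4 = 0.175 → ξ₁ = 121.2 kmol.
Conversion of P: 1ξ₁ + 1ξ₂ = 0.349 × 692.4 = 241.6 → ξ₂ = 120.5 kmol.
Outlet amounts (n = n₀ + Σ ν·ξ):
  P: 692.4 − 1(121.2) − 1(120.5) = 450.8
  Q: 0 + 1(121.2) = 121.2
  V: 0 + 1(120.5) = 120.5
  U: 0 + 1(120.5) = 120.5
Total out = 812.9 kmol; y_U = 120.5 / 812.9 = 0.1482.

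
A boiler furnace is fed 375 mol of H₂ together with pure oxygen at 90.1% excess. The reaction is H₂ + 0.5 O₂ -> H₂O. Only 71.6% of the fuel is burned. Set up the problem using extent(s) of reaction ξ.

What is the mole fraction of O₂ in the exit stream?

Stoichiometric O₂ = 0.5 × 375 = 187.5 mol; O₂ fed = 187.5 × 1.901 = 356.4 mol.
Fuel reacted = 0.716 × 375 → ξ = 268.5 mol.
Outlet (n = n₀ + ν ξ):
  H₂: 375 − 1(268.5) = 106.5
  O₂: 356.4 − 0.5(268.5) = 222.2
  H₂O: 0 + 1(268.5) = 268.5
Total out = 597.2 mol; y_O₂ = 222.2 / 597.2 = 0.3721.

0.372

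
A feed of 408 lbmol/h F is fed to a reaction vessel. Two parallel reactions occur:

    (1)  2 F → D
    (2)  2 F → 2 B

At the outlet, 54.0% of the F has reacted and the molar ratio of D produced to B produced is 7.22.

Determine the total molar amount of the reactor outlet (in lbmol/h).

Conversion of F: F consumed = 0.54 × 408 = 220.3 lbmol/h = 2ξ₁ + 2ξ₂.
Selectivity: 1ξ₁ / (2ξ₂) = 7.22 → ξ₁ = 14.44 ξ₂.
Substitute: (2·14.44 + 2) ξ₂ = 220.3 → ξ₂ = 7.135 lbmol/h, ξ₁ = 103 lbmol/h.
Outlet amounts (n = n₀ + Σ ν·ξ):
  F: 408 − 2(103) − 2(7.135) = 187.7
  D: 0 + 1(103) = 103
  B: 0 + 2(7.135) = 14.27
Total out = 187.7 + 103 + 14.27 = 305 lbmol/h.

305 lbmol/h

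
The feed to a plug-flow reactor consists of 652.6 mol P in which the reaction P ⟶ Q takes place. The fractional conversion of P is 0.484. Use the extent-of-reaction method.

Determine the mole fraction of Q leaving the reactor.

0.484

P reacted = 0.484 × 652.6 = 315.9 mol; ν_P = −1, so ξ = 315.9/1 = 315.9 mol.
Outlet amounts (n = n₀ + ν ξ):
  P: 652.6 − 1(315.9) = 336.7
  Q: 0 + 1(315.9) = 315.9
Total out = 652.6 mol; y_Q = 315.9 / 652.6 = 0.484.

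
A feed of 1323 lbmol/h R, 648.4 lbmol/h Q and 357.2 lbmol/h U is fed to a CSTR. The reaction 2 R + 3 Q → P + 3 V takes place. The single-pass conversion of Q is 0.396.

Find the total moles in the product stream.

2240 lbmol/h

Q reacted = 0.396 × 648.4 = 256.8 lbmol/h; ν_Q = −3, so ξ = 256.8/3 = 85.59 lbmol/h.
Outlet amounts (n = n₀ + ν ξ):
  R: 1323 − 2(85.59) = 1152
  Q: 648.4 − 3(85.59) = 391.6
  P: 0 + 1(85.59) = 85.59
  V: 0 + 3(85.59) = 256.8
  U: 357.2 (inert)
Total out = 1152 + 391.6 + 85.59 + 256.8 + 357.2 = 2243 lbmol/h.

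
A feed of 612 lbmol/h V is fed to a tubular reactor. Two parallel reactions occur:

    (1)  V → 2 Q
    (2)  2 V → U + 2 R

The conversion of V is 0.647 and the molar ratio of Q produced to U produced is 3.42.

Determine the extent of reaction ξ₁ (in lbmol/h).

ξ₁ = 183 lbmol/h

Conversion of V: V consumed = 0.647 × 612 = 396 lbmol/h = 1ξ₁ + 2ξ₂.
Selectivity: 2ξ₁ / (1ξ₂) = 3.42 → ξ₁ = 1.71 ξ₂.
Substitute: (1·1.71 + 2) ξ₂ = 396 → ξ₂ = 106.7 lbmol/h, ξ₁ = 182.5 lbmol/h.
Outlet amounts (n = n₀ + Σ ν·ξ):
  V: 612 − 1(182.5) − 2(106.7) = 216
  Q: 0 + 2(182.5) = 365
  U: 0 + 1(106.7) = 106.7
  R: 0 + 2(106.7) = 213.5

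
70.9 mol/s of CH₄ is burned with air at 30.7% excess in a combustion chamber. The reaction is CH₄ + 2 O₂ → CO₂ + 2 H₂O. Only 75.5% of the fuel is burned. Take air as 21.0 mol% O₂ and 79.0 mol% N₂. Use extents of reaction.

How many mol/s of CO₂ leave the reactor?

53.5 mol/s

Stoichiometric O₂ = 2 × 70.9 = 141.8 mol/s; O₂ fed = 141.8 × 1.307 = 185.3 mol/s.
N₂ fed = 185.3 × 79/21 = 697.2 mol/s.
Fuel reacted = 0.755 × 70.9 → ξ = 53.53 mol/s.
Outlet (n = n₀ + ν ξ):
  CH₄: 70.9 − 1(53.53) = 17.37
  O₂: 185.3 − 2(53.53) = 78.27
  N₂: 697.2 (inert)
  CO₂: 0 + 1(53.53) = 53.53
  H₂O: 0 + 2(53.53) = 107.1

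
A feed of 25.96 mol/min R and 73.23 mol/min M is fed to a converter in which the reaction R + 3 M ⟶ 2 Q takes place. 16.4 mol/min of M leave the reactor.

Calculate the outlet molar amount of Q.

For M: n = n₀ − 3ξ → 16.4 = 73.23 − 3ξ, giving ξ = 18.94 mol/min.
Outlet amounts (n = n₀ + ν ξ):
  R: 25.96 − 1(18.94) = 7.017
  M: 73.23 − 3(18.94) = 16.4
  Q: 0 + 2(18.94) = 37.89

37.9 mol/min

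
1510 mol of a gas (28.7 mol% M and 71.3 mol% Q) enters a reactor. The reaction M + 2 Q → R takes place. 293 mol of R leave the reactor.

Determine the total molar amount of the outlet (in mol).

924 mol

For R: n = n₀ + 1ξ → 293 = 0 + 1ξ, giving ξ = 293 mol.
Outlet amounts (n = n₀ + ν ξ):
  M: 433.4 − 1(293) = 140.4
  Q: 1077 − 2(293) = 490.6
  R: 0 + 1(293) = 293
Total out = 140.4 + 490.6 + 293 = 924 mol.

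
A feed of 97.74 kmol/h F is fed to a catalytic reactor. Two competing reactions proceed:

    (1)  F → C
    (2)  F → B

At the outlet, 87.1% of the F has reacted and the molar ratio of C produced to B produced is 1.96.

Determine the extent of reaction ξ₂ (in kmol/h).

ξ₂ = 28.8 kmol/h

Conversion of F: F consumed = 0.871 × 97.74 = 85.13 kmol/h = 1ξ₁ + 1ξ₂.
Selectivity: 1ξ₁ / (1ξ₂) = 1.96 → ξ₁ = 1.96 ξ₂.
Substitute: (1·1.96 + 1) ξ₂ = 85.13 → ξ₂ = 28.76 kmol/h, ξ₁ = 56.37 kmol/h.
Outlet amounts (n = n₀ + Σ ν·ξ):
  F: 97.74 − 1(56.37) − 1(28.76) = 12.61
  C: 0 + 1(56.37) = 56.37
  B: 0 + 1(28.76) = 28.76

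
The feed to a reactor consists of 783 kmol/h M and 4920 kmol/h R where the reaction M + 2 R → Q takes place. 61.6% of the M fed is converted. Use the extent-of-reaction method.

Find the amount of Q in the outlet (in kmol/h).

482 kmol/h

M reacted = 0.616 × 783 = 482.3 kmol/h; ν_M = −1, so ξ = 482.3/1 = 482.3 kmol/h.
Outlet amounts (n = n₀ + ν ξ):
  M: 783 − 1(482.3) = 300.7
  R: 4920 − 2(482.3) = 3955
  Q: 0 + 1(482.3) = 482.3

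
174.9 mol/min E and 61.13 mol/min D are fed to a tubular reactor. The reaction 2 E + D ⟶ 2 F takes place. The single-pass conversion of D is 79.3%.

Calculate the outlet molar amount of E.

D reacted = 0.793 × 61.13 = 48.48 mol/min; ν_D = −1, so ξ = 48.48/1 = 48.48 mol/min.
Outlet amounts (n = n₀ + ν ξ):
  E: 174.9 − 2(48.48) = 77.95
  D: 61.13 − 1(48.48) = 12.65
  F: 0 + 2(48.48) = 96.95

77.9 mol/min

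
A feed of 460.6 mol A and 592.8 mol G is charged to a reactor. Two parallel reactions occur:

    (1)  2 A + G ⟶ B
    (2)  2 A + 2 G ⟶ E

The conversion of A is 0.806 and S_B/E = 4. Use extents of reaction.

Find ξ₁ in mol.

ξ₁ = 148 mol

Conversion of A: A consumed = 0.806 × 460.6 = 371.2 mol = 2ξ₁ + 2ξ₂.
Selectivity: 1ξ₁ / (1ξ₂) = 4 → ξ₁ = 4 ξ₂.
Substitute: (2·4 + 2) ξ₂ = 371.2 → ξ₂ = 37.12 mol, ξ₁ = 148.5 mol.
Outlet amounts (n = n₀ + Σ ν·ξ):
  A: 460.6 − 2(148.5) − 2(37.12) = 89.36
  G: 592.8 − 1(148.5) − 2(37.12) = 370.1
  B: 0 + 1(148.5) = 148.5
  E: 0 + 1(37.12) = 37.12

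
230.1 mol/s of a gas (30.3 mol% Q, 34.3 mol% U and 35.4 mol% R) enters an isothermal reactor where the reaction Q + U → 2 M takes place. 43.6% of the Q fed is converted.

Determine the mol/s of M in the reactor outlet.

60.8 mol/s

Q reacted = 0.436 × 69.72 = 30.4 mol/s; ν_Q = −1, so ξ = 30.4/1 = 30.4 mol/s.
Outlet amounts (n = n₀ + ν ξ):
  Q: 69.72 − 1(30.4) = 39.32
  U: 78.92 − 1(30.4) = 48.53
  M: 0 + 2(30.4) = 60.8
  R: 81.46 (inert)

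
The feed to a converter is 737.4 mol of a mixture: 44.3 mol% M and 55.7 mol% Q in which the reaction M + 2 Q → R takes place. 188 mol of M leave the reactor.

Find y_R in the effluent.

For M: n = n₀ − 1ξ → 188 = 326.7 − 1ξ, giving ξ = 138.7 mol.
Outlet amounts (n = n₀ + ν ξ):
  M: 326.7 − 1(138.7) = 188
  Q: 410.7 − 2(138.7) = 133.4
  R: 0 + 1(138.7) = 138.7
Total out = 460.1 mol; y_R = 138.7 / 460.1 = 0.3014.

0.301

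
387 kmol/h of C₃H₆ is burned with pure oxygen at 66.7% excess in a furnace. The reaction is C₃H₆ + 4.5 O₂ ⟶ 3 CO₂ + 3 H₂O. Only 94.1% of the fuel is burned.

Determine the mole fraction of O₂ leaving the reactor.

0.364

Stoichiometric O₂ = 4.5 × 387 = 1742 kmol/h; O₂ fed = 1742 × 1.667 = 2903 kmol/h.
Fuel reacted = 0.941 × 387 → ξ = 364.2 kmol/h.
Outlet (n = n₀ + ν ξ):
  C₃H₆: 387 − 1(364.2) = 22.83
  O₂: 2903 − 4.5(364.2) = 1264
  CO₂: 0 + 3(364.2) = 1093
  H₂O: 0 + 3(364.2) = 1093
Total out = 3472 kmol/h; y_O₂ = 1264 / 3472 = 0.3641.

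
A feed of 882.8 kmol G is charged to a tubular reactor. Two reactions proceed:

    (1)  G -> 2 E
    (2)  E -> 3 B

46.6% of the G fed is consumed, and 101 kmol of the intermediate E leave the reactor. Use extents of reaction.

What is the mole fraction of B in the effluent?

Conversion of G: G consumed = 1ξ₁ = 0.466 × 882.8 → ξ₁ = 411.4 kmol.
E balance: n_E = 0 + 2ξ₁ − 1ξ₂ = 101 → ξ₂ = (2·411.4 − 101)/1 = 721.8 kmol.
Outlet amounts (n = n₀ + Σ ν·ξ):
  G: 882.8 − 1(411.4) = 471.4
  E: 0 + 2(411.4) − 1(721.8) = 101
  B: 0 + 3(721.8) = 2165
Total out = 2738 kmol; y_B = 2165 / 2738 = 0.7909.

0.791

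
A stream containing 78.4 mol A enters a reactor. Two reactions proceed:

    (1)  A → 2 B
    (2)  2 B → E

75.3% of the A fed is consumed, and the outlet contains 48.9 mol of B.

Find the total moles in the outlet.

Conversion of A: A consumed = 1ξ₁ = 0.753 × 78.4 → ξ₁ = 59.04 mol.
B balance: n_B = 0 + 2ξ₁ − 2ξ₂ = 48.9 → ξ₂ = (2·59.04 − 48.9)/2 = 34.59 mol.
Outlet amounts (n = n₀ + Σ ν·ξ):
  A: 78.4 − 1(59.04) = 19.36
  B: 0 + 2(59.04) − 2(34.59) = 48.9
  E: 0 + 1(34.59) = 34.59
Total out = 19.36 + 48.9 + 34.59 = 102.9 mol.

103 mol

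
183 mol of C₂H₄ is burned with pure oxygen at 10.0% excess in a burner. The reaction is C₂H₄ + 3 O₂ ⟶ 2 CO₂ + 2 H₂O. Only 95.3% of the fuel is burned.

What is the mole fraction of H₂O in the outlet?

Stoichiometric O₂ = 3 × 183 = 549 mol; O₂ fed = 549 × 1.100 = 603.9 mol.
Fuel reacted = 0.953 × 183 → ξ = 174.4 mol.
Outlet (n = n₀ + ν ξ):
  C₂H₄: 183 − 1(174.4) = 8.601
  O₂: 603.9 − 3(174.4) = 80.7
  CO₂: 0 + 2(174.4) = 348.8
  H₂O: 0 + 2(174.4) = 348.8
Total out = 786.9 mol; y_H₂O = 348.8 / 786.9 = 0.4433.

0.443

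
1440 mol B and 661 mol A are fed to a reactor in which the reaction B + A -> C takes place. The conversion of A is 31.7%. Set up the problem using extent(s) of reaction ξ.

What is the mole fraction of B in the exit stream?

A reacted = 0.317 × 661 = 209.5 mol; ν_A = −1, so ξ = 209.5/1 = 209.5 mol.
Outlet amounts (n = n₀ + ν ξ):
  B: 1440 − 1(209.5) = 1230
  A: 661 − 1(209.5) = 451.5
  C: 0 + 1(209.5) = 209.5
Total out = 1891 mol; y_B = 1230 / 1891 = 0.6505.

0.651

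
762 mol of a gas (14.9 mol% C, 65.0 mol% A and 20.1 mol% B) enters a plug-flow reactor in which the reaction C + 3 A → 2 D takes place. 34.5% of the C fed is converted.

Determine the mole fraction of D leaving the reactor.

0.115

C reacted = 0.345 × 113.5 = 39.17 mol; ν_C = −1, so ξ = 39.17/1 = 39.17 mol.
Outlet amounts (n = n₀ + ν ξ):
  C: 113.5 − 1(39.17) = 74.37
  A: 495.3 − 3(39.17) = 377.8
  D: 0 + 2(39.17) = 78.34
  B: 153.2 (inert)
Total out = 683.7 mol; y_D = 78.34 / 683.7 = 0.1146.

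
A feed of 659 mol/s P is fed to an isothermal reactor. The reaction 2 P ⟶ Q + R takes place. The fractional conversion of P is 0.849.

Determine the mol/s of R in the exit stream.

P reacted = 0.849 × 659 = 559.5 mol/s; ν_P = −2, so ξ = 559.5/2 = 279.7 mol/s.
Outlet amounts (n = n₀ + ν ξ):
  P: 659 − 2(279.7) = 99.51
  Q: 0 + 1(279.7) = 279.7
  R: 0 + 1(279.7) = 279.7

280 mol/s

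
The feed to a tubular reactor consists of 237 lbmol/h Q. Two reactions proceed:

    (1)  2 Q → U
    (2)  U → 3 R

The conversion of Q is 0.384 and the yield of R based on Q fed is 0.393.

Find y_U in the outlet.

0.057

Conversion of Q: Q consumed = 2ξ₁ = 0.384 × 237 → ξ₁ = 45.5 lbmol/h.
Yield of R: 3ξ₂ / 237 = 0.393 → ξ₂ = 31.05 lbmol/h.
Outlet amounts (n = n₀ + Σ ν·ξ):
  Q: 237 − 2(45.5) = 146
  U: 0 + 1(45.5) − 1(31.05) = 14.46
  R: 0 + 3(31.05) = 93.14
Total out = 253.6 lbmol/h; y_U = 14.46 / 253.6 = 0.05701.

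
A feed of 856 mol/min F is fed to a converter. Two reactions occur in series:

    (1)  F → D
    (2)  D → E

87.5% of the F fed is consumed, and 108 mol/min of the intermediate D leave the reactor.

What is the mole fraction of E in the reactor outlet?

0.749

Conversion of F: F consumed = 1ξ₁ = 0.875 × 856 → ξ₁ = 749 mol/min.
D balance: n_D = 0 + 1ξ₁ − 1ξ₂ = 108 → ξ₂ = (1·749 − 108)/1 = 641 mol/min.
Outlet amounts (n = n₀ + Σ ν·ξ):
  F: 856 − 1(749) = 107
  D: 0 + 1(749) − 1(641) = 108
  E: 0 + 1(641) = 641
Total out = 856 mol/min; y_E = 641 / 856 = 0.7488.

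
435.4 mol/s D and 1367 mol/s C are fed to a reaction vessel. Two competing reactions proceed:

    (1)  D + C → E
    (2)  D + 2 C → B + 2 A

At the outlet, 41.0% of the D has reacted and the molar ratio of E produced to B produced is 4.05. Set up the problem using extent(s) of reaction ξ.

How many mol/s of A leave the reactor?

Conversion of D: D consumed = 0.41 × 435.4 = 178.5 mol/s = 1ξ₁ + 1ξ₂.
Selectivity: 1ξ₁ / (1ξ₂) = 4.05 → ξ₁ = 4.05 ξ₂.
Substitute: (1·4.05 + 1) ξ₂ = 178.5 → ξ₂ = 35.35 mol/s, ξ₁ = 143.2 mol/s.
Outlet amounts (n = n₀ + Σ ν·ξ):
  D: 435.4 − 1(143.2) − 1(35.35) = 256.9
  C: 1367 − 1(143.2) − 2(35.35) = 1153
  E: 0 + 1(143.2) = 143.2
  B: 0 + 1(35.35) = 35.35
  A: 0 + 2(35.35) = 70.7

70.7 mol/s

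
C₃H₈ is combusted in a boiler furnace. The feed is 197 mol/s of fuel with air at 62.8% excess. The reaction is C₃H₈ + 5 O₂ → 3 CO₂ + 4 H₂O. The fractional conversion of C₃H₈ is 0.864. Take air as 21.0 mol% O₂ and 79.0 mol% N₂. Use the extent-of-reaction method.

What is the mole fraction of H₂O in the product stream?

0.0851

Stoichiometric O₂ = 5 × 197 = 985 mol/s; O₂ fed = 985 × 1.628 = 1604 mol/s.
N₂ fed = 1604 × 79/21 = 6033 mol/s.
Fuel reacted = 0.864 × 197 → ξ = 170.2 mol/s.
Outlet (n = n₀ + ν ξ):
  C₃H₈: 197 − 1(170.2) = 26.79
  O₂: 1604 − 5(170.2) = 752.5
  N₂: 6033 (inert)
  CO₂: 0 + 3(170.2) = 510.6
  H₂O: 0 + 4(170.2) = 680.8
Total out = 8003 mol/s; y_H₂O = 680.8 / 8003 = 0.08507.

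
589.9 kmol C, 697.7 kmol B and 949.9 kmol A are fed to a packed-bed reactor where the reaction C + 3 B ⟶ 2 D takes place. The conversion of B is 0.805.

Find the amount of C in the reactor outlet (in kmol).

403 kmol

B reacted = 0.805 × 697.7 = 561.6 kmol; ν_B = −3, so ξ = 561.6/3 = 187.2 kmol.
Outlet amounts (n = n₀ + ν ξ):
  C: 589.9 − 1(187.2) = 402.7
  B: 697.7 − 3(187.2) = 136.1
  D: 0 + 2(187.2) = 374.4
  A: 949.9 (inert)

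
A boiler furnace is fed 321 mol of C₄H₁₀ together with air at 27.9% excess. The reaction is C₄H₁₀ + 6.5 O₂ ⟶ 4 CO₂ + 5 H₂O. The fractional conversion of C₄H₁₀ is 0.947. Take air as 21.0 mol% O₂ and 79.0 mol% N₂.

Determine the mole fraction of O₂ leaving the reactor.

0.0514

Stoichiometric O₂ = 6.5 × 321 = 2086 mol; O₂ fed = 2086 × 1.279 = 2669 mol.
N₂ fed = 2669 × 79/21 = 10040 mol.
Fuel reacted = 0.947 × 321 → ξ = 304 mol.
Outlet (n = n₀ + ν ξ):
  C₄H₁₀: 321 − 1(304) = 17.01
  O₂: 2669 − 6.5(304) = 692.7
  N₂: 10040 (inert)
  CO₂: 0 + 4(304) = 1216
  H₂O: 0 + 5(304) = 1520
Total out = 13480 mol; y_O₂ = 692.7 / 13480 = 0.05137.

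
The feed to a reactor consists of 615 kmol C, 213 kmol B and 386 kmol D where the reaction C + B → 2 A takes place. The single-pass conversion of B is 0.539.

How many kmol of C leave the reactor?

500 kmol

B reacted = 0.539 × 213 = 114.8 kmol; ν_B = −1, so ξ = 114.8/1 = 114.8 kmol.
Outlet amounts (n = n₀ + ν ξ):
  C: 615 − 1(114.8) = 500.2
  B: 213 − 1(114.8) = 98.19
  A: 0 + 2(114.8) = 229.6
  D: 386 (inert)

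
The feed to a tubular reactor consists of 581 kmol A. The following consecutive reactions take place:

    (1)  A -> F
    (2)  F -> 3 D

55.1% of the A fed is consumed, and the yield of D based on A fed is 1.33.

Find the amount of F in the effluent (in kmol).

62.6 kmol

Conversion of A: A consumed = 1ξ₁ = 0.551 × 581 → ξ₁ = 320.1 kmol.
Yield of D: 3ξ₂ / 581 = 1.33 → ξ₂ = 257.6 kmol.
Outlet amounts (n = n₀ + Σ ν·ξ):
  A: 581 − 1(320.1) = 260.9
  F: 0 + 1(320.1) − 1(257.6) = 62.55
  D: 0 + 3(257.6) = 772.7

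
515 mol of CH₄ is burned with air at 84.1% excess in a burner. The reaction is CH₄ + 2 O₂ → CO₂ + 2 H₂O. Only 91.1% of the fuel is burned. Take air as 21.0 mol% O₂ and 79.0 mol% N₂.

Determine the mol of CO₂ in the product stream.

469 mol

Stoichiometric O₂ = 2 × 515 = 1030 mol; O₂ fed = 1030 × 1.841 = 1896 mol.
N₂ fed = 1896 × 79/21 = 7133 mol.
Fuel reacted = 0.911 × 515 → ξ = 469.2 mol.
Outlet (n = n₀ + ν ξ):
  CH₄: 515 − 1(469.2) = 45.83
  O₂: 1896 − 2(469.2) = 957.9
  N₂: 7133 (inert)
  CO₂: 0 + 1(469.2) = 469.2
  H₂O: 0 + 2(469.2) = 938.3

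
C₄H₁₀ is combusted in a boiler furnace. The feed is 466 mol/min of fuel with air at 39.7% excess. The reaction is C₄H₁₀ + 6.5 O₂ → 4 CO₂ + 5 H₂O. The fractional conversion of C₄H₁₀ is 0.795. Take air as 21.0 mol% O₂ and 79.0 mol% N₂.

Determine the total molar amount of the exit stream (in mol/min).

21200 mol/min

Stoichiometric O₂ = 6.5 × 466 = 3029 mol/min; O₂ fed = 3029 × 1.397 = 4232 mol/min.
N₂ fed = 4232 × 79/21 = 15920 mol/min.
Fuel reacted = 0.795 × 466 → ξ = 370.5 mol/min.
Outlet (n = n₀ + ν ξ):
  C₄H₁₀: 466 − 1(370.5) = 95.53
  O₂: 4232 − 6.5(370.5) = 1823
  N₂: 15920 (inert)
  CO₂: 0 + 4(370.5) = 1482
  H₂O: 0 + 5(370.5) = 1852
Total out = 95.53 + 1823 + 15920 + 1482 + 1852 = 21170 mol/min.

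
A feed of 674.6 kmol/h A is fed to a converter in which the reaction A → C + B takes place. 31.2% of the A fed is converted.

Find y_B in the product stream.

0.238

A reacted = 0.312 × 674.6 = 210.5 kmol/h; ν_A = −1, so ξ = 210.5/1 = 210.5 kmol/h.
Outlet amounts (n = n₀ + ν ξ):
  A: 674.6 − 1(210.5) = 464.1
  C: 0 + 1(210.5) = 210.5
  B: 0 + 1(210.5) = 210.5
Total out = 885.1 kmol/h; y_B = 210.5 / 885.1 = 0.2378.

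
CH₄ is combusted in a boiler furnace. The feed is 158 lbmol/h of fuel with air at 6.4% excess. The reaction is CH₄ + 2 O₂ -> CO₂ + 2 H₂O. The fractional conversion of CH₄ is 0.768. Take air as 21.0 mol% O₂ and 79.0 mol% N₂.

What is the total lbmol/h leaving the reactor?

1760 lbmol/h

Stoichiometric O₂ = 2 × 158 = 316 lbmol/h; O₂ fed = 316 × 1.064 = 336.2 lbmol/h.
N₂ fed = 336.2 × 79/21 = 1265 lbmol/h.
Fuel reacted = 0.768 × 158 → ξ = 121.3 lbmol/h.
Outlet (n = n₀ + ν ξ):
  CH₄: 158 − 1(121.3) = 36.66
  O₂: 336.2 − 2(121.3) = 93.54
  N₂: 1265 (inert)
  CO₂: 0 + 1(121.3) = 121.3
  H₂O: 0 + 2(121.3) = 242.7
Total out = 36.66 + 93.54 + 1265 + 121.3 + 242.7 = 1759 lbmol/h.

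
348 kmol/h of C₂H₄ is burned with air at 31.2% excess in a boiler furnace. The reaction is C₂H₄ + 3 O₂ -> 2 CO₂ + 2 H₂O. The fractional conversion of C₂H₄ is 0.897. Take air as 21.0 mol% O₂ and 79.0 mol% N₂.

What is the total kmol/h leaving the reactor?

Stoichiometric O₂ = 3 × 348 = 1044 kmol/h; O₂ fed = 1044 × 1.312 = 1370 kmol/h.
N₂ fed = 1370 × 79/21 = 5153 kmol/h.
Fuel reacted = 0.897 × 348 → ξ = 312.2 kmol/h.
Outlet (n = n₀ + ν ξ):
  C₂H₄: 348 − 1(312.2) = 35.84
  O₂: 1370 − 3(312.2) = 433.3
  N₂: 5153 (inert)
  CO₂: 0 + 2(312.2) = 624.3
  H₂O: 0 + 2(312.2) = 624.3
Total out = 35.84 + 433.3 + 5153 + 624.3 + 624.3 = 6871 kmol/h.

6870 kmol/h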